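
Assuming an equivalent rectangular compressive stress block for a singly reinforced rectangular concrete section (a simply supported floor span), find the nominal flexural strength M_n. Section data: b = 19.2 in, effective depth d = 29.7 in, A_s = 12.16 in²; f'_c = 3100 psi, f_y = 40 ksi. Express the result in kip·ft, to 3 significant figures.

T = A_s f_y = 12.16 × 40 = 486.4 kips.
a = T/(0.85 f'_c b) = 486.4/(0.85 × 3.1 × 19.2) = 9.614 in.
M_n = T(d − a/2) = 486.4 × (29.7 − 4.807) = 12108.0 kip·in = 12108.0/12 = 1009.00 kip·ft.

M_n ≈ 1010 kip·ft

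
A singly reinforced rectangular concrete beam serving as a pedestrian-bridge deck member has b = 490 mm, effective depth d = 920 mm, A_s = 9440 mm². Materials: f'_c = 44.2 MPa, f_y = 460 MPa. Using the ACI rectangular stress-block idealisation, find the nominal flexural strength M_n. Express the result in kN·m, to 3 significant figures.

T = A_s f_y = 9440 × 460 = 4342400 N = 4342.4 kN.
From C = T: a = T/(0.85 f'_c b) = 4342400/(0.85 × 44.2 × 490) = 235.88 mm.
M_n = T(d − a/2) = 4342.4 kN × (920 − 117.94) mm = 3482.87 kN·m.

M_n ≈ 3480 kN·m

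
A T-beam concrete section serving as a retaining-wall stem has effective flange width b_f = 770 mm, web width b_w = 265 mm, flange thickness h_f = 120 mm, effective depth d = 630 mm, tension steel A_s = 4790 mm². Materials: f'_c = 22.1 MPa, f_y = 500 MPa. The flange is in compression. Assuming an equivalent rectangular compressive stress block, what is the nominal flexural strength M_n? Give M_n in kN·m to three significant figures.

M_n ≈ 1280 kN·m

Tension: T = A_s f_y = 4790 × 500 = 2395000 N.
Try a within the flange: a = T/(0.85 f'_c b_f) = 2395000/(0.85 × 22.1 × 770) = 165.58 mm.
a = 165.58 > h_f = 120 mm: the block extends into the web. Split into flange-overhang and web parts.
C_f = 0.85 f'_c (b_f − b_w) h_f = 0.85 × 22.1 × (770 − 265) × 120 = 1138371 N.
Remaining web compression depth: a_w = (T − C_f)/(0.85 f'_c b_w) = (2395000 − 1138371)/(0.85 × 22.1 × 265) = 252.44 mm.
M_n = C_f(d − h_f/2) + (T − C_f)(d − a_w/2) = 1138371 × (630 − 60) + 1256629 × (630 − 126.22) = 648.87 + 633.06 = 1281.93 × 10⁶ N·mm.
M_n = 1281.93 kN·m.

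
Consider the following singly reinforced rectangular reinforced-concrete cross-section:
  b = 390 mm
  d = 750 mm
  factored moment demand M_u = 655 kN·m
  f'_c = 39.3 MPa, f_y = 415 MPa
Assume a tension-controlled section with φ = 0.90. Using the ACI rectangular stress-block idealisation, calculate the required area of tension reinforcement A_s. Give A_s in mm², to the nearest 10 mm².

M_n = M_u/φ = 655/0.90 = 727.778 kN·m.
With M_n = 0.85 f'_c a b (d − a/2), solve the quadratic for a:
a = d − √(d² − 2M_n/(0.85 f'_c b)) = 750 − √(750² − 2 × 727.778×10⁶/(0.85 × 39.3 × 390)) = 78.60 mm.
A_s = 0.85 f'_c a b / f_y = 0.85 × 39.3 × 78.60 × 390 / 415 = 2467.5 mm².

A_s ≈ 2470 mm²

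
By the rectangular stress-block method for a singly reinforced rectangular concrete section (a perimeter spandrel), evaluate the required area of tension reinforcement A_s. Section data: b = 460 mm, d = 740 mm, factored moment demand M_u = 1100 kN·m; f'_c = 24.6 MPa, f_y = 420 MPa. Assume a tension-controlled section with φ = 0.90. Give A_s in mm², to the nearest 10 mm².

A_s ≈ 4540 mm²

M_n = M_u/φ = 1100/0.90 = 1222.22 kN·m.
With M_n = 0.85 f'_c a b (d − a/2), solve the quadratic for a:
a = d − √(d² − 2M_n/(0.85 f'_c b)) = 740 − √(740² − 2 × 1222.22×10⁶/(0.85 × 24.6 × 460)) = 198.28 mm.
A_s = 0.85 f'_c a b / f_y = 0.85 × 24.6 × 198.28 × 460 / 420 = 4540.9 mm².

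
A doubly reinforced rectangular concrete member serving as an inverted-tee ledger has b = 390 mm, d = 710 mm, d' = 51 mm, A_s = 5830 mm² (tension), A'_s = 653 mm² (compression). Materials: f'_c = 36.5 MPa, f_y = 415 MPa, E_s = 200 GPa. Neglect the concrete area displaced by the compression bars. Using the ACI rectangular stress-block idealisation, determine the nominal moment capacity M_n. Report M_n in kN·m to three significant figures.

Assume both tension and compression steel yield.
Net tension couple steel: A_s − A'_s = 5177 mm².
a = (A_s − A'_s) f_y / (0.85 f'_c b) = 2148455/(0.85 × 36.5 × 390) = 177.56 mm.
c = a/β₁ = 177.56/0.789 = 225.04 mm; ε'_s = 0.003(c − d')/c = 0.0023 ≥ f_y/E_s = 0.0021, so compression steel does yield.
M_n = (A_s − A'_s) f_y (d − a/2) + A'_s f_y (d − d') = [2148455 × (710 − 88.78) + 270995 × (710 − 51)] × 10⁻⁶ = 1334.66 + 178.59 = 1513.25 kN·m.

M_n ≈ 1510 kN·m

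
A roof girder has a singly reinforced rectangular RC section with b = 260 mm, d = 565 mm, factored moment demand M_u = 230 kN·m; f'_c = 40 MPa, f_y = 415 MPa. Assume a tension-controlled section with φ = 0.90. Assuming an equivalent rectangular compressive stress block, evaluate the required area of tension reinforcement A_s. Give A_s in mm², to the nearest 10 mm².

M_n = M_u/φ = 230/0.90 = 255.556 kN·m.
With M_n = 0.85 f'_c a b (d − a/2), solve the quadratic for a:
a = d − √(d² − 2M_n/(0.85 f'_c b)) = 565 − √(565² − 2 × 255.556×10⁶/(0.85 × 40 × 260)) = 53.72 mm.
A_s = 0.85 f'_c a b / f_y = 0.85 × 40 × 53.72 × 260 / 415 = 1144.3 mm².

A_s ≈ 1140 mm²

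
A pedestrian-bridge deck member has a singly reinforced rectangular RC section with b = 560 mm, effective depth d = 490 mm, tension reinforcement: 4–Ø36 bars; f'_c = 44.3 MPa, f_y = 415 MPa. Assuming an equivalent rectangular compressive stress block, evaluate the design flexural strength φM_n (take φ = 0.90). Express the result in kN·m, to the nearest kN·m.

φM_n ≈ 684 kN·m

A_s = 4 × 1018 = 4072 mm².
T = A_s f_y = 4072 × 415 = 1689880 N = 1689.88 kN.
From C = T: a = T/(0.85 f'_c b) = 1689880/(0.85 × 44.3 × 560) = 80.14 mm.
M_n = T(d − a/2) = 1689.88 kN × (490 − 40.07) mm = 760.33 kN·m.
φM_n = 0.90 × 760.33 = 684.30 kN·m.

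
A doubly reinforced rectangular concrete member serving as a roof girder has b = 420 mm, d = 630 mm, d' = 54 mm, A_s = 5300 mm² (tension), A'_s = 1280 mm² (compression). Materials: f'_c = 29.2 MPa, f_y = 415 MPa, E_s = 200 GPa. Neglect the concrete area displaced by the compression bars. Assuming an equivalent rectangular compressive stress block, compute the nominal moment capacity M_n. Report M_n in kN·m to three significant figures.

Assume both tension and compression steel yield.
Net tension couple steel: A_s − A'_s = 4020 mm².
a = (A_s − A'_s) f_y / (0.85 f'_c b) = 1668300/(0.85 × 29.2 × 420) = 160.04 mm.
c = a/β₁ = 160.04/0.841 = 190.30 mm; ε'_s = 0.003(c − d')/c = 0.0021 ≥ f_y/E_s = 0.0021, so compression steel does yield.
M_n = (A_s − A'_s) f_y (d − a/2) + A'_s f_y (d − d') = [1668300 × (630 − 80.02) + 531200 × (630 − 54)] × 10⁻⁶ = 917.53 + 305.97 = 1223.50 kN·m.

M_n ≈ 1220 kN·m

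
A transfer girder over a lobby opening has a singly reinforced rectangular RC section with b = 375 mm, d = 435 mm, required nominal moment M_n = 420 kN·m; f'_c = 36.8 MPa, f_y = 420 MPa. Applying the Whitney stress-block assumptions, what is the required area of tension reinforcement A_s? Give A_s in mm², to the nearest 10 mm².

A_s ≈ 2570 mm²

With M_n = 0.85 f'_c a b (d − a/2), solve the quadratic for a:
a = d − √(d² − 2M_n/(0.85 f'_c b)) = 435 − √(435² − 2 × 420×10⁶/(0.85 × 36.8 × 375)) = 92.05 mm.
A_s = 0.85 f'_c a b / f_y = 0.85 × 36.8 × 92.05 × 375 / 420 = 2570.8 mm².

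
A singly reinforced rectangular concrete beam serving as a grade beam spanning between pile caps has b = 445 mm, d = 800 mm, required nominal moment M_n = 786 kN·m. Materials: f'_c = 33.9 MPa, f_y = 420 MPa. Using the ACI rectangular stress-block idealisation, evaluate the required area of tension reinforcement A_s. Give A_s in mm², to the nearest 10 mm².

A_s ≈ 2460 mm²

With M_n = 0.85 f'_c a b (d − a/2), solve the quadratic for a:
a = d − √(d² − 2M_n/(0.85 f'_c b)) = 800 − √(800² − 2 × 786×10⁶/(0.85 × 33.9 × 445)) = 80.69 mm.
A_s = 0.85 f'_c a b / f_y = 0.85 × 33.9 × 80.69 × 445 / 420 = 2463.5 mm².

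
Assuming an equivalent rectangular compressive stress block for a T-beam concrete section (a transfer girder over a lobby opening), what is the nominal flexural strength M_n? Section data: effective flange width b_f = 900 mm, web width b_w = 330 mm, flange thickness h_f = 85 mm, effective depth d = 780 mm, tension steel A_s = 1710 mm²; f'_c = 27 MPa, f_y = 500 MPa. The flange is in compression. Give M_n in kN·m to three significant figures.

M_n ≈ 649 kN·m

Tension: T = A_s f_y = 1710 × 500 = 855000 N.
Try a within the flange: a = T/(0.85 f'_c b_f) = 855000/(0.85 × 27 × 900) = 41.39 mm.
Since a = 41.39 ≤ h_f = 85 mm, the stress block lies entirely in the flange; analyse as a rectangular beam of width b_f.
M_n = T(d − a/2) = 855000 × (780 − 20.695) = 649.21 × 10⁶ N·mm.
M_n = 649.21 kN·m.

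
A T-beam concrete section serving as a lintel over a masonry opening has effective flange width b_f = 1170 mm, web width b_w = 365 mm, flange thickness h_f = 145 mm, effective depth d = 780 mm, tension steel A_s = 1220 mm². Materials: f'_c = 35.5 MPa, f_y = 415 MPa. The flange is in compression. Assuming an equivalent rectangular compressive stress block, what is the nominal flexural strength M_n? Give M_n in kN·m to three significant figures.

M_n ≈ 391 kN·m

Tension: T = A_s f_y = 1220 × 415 = 506300 N.
Try a within the flange: a = T/(0.85 f'_c b_f) = 506300/(0.85 × 35.5 × 1170) = 14.34 mm.
Since a = 14.34 ≤ h_f = 145 mm, the stress block lies entirely in the flange; analyse as a rectangular beam of width b_f.
M_n = T(d − a/2) = 506300 × (780 − 7.17) = 391.28 × 10⁶ N·mm.
M_n = 391.28 kN·m.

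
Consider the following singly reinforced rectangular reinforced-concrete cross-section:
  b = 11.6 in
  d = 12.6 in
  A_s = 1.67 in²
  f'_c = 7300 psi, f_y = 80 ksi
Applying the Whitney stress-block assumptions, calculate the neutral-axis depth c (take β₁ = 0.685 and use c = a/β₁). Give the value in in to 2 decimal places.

c ≈ 2.71 in

T = A_s f_y = 1.67 × 80 = 133.6 kips.
a = T/(0.85 f'_c b) = 133.6/(0.85 × 7.3 × 11.6) = 1.8561 in.
With β₁ = 0.685, c = a/β₁ = 1.8561/0.685 = 2.71 in.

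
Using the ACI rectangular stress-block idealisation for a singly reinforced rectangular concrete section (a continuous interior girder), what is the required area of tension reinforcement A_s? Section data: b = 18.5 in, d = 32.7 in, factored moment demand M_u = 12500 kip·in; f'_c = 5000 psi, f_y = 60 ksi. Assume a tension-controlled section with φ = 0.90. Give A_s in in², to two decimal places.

M_n = M_u/φ = 12500/0.90 = 13888.9 kip·in.
From M_n = 0.85 f'_c a b (d − a/2):
a = d − √(d² − 2M_n/(0.85 f'_c b)) = 32.7 − √(32.7² − 2 × 13888.9/(0.85 × 5 × 18.5)) = 5.942 in.
A_s = 0.85 f'_c a b / f_y = 0.85 × 5 × 5.942 × 18.5 / 60 = 7.786 in².

A_s ≈ 7.79 in²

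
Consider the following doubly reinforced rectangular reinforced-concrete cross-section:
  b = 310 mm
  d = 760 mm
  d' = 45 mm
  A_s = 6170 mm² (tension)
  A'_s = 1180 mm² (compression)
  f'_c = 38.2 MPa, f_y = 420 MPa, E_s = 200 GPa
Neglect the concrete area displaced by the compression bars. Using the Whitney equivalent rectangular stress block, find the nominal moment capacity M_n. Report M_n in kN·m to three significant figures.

Assume both tension and compression steel yield.
Net tension couple steel: A_s − A'_s = 4990 mm².
a = (A_s − A'_s) f_y / (0.85 f'_c b) = 2095800/(0.85 × 38.2 × 310) = 208.21 mm.
c = a/β₁ = 208.21/0.777 = 267.97 mm; ε'_s = 0.003(c − d')/c = 0.0025 ≥ f_y/E_s = 0.0021, so compression steel does yield.
M_n = (A_s − A'_s) f_y (d − a/2) + A'_s f_y (d − d') = [2095800 × (760 − 104.105) + 495600 × (760 − 45)] × 10⁻⁶ = 1374.62 + 354.35 = 1728.97 kN·m.

M_n ≈ 1730 kN·m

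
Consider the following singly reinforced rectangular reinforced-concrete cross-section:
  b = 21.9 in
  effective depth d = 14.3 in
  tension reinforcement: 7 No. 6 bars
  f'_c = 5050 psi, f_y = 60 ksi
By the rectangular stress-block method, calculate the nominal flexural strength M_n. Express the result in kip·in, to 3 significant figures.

A_s = 7 × 0.44 = 3.08 in².
T = A_s f_y = 3.08 × 60 = 184.8 kips.
a = T/(0.85 f'_c b) = 184.8/(0.85 × 5.05 × 21.9) = 1.966 in.
M_n = T(d − a/2) = 184.8 × (14.3 − 0.983) = 2461.0 kip·in.

M_n ≈ 2460 kip·in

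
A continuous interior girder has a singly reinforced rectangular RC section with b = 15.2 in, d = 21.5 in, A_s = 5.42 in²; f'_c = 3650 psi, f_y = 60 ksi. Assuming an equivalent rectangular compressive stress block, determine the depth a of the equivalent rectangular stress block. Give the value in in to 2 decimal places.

T = A_s f_y = 5.42 × 60 = 325.2 kips.
a = T/(0.85 f'_c b) = 325.2/(0.85 × 3.65 × 15.2) = 6.90 in.

a ≈ 6.90 in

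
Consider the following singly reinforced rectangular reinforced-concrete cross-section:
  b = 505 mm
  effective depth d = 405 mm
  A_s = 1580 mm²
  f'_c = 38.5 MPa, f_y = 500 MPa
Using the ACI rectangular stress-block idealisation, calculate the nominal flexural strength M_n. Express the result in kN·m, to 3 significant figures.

T = A_s f_y = 1580 × 500 = 790000 N = 790 kN.
From C = T: a = T/(0.85 f'_c b) = 790000/(0.85 × 38.5 × 505) = 47.80 mm.
M_n = T(d − a/2) = 790 kN × (405 − 23.9) mm = 301.07 kN·m.

M_n ≈ 301 kN·m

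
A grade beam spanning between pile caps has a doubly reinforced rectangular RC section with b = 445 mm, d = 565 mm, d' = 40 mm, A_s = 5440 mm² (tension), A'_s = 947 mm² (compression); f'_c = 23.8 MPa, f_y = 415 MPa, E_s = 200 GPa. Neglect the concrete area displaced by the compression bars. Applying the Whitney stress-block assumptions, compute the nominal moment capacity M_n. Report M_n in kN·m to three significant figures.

M_n ≈ 1070 kN·m

Assume both tension and compression steel yield.
Net tension couple steel: A_s − A'_s = 4493 mm².
a = (A_s − A'_s) f_y / (0.85 f'_c b) = 1864595/(0.85 × 23.8 × 445) = 207.12 mm.
c = a/β₁ = 207.12/0.85 = 243.67 mm; ε'_s = 0.003(c − d')/c = 0.0025 ≥ f_y/E_s = 0.0021, so compression steel does yield.
M_n = (A_s − A'_s) f_y (d − a/2) + A'_s f_y (d − d') = [1864595 × (565 − 103.56) + 393005 × (565 − 40)] × 10⁻⁶ = 860.40 + 206.33 = 1066.73 kN·m.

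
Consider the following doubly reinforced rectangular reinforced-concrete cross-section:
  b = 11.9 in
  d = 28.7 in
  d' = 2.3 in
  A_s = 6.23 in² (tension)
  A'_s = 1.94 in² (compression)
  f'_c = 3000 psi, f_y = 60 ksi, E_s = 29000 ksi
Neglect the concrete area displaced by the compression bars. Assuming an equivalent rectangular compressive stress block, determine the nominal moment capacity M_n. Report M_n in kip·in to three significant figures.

M_n ≈ 9370 kip·in

Assume both steels yield.
a = (A_s − A'_s) f_y/(0.85 f'_c b) = (6.23 − 1.94) × 60/(0.85 × 3 × 11.9) = 8.482 in.
c = a/β₁ = 8.482/0.85 = 9.979 in; ε'_s = 0.003(c − d')/c = 0.0023 ≥ ε_y = 0.0021, so the compression steel yields.
M_n = (A_s − A'_s) f_y (d − a/2) + A'_s f_y (d − d') = 257.4 × (28.7 − 4.241) + 116.4 × (28.7 − 2.3) = 6295.7 + 3073.0 = 9368.7 kip·in.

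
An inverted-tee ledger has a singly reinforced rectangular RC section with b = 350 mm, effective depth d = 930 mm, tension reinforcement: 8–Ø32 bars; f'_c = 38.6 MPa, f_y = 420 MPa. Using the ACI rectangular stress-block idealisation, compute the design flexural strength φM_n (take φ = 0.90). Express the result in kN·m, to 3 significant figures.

φM_n ≈ 1980 kN·m

A_s = 8 × 804 = 6432 mm².
T = A_s f_y = 6432 × 420 = 2701440 N = 2701.44 kN.
From C = T: a = T/(0.85 f'_c b) = 2701440/(0.85 × 38.6 × 350) = 235.25 mm.
M_n = T(d − a/2) = 2701.44 kN × (930 − 117.625) mm = 2194.58 kN·m.
φM_n = 0.90 × 2194.58 = 1975.12 kN·m.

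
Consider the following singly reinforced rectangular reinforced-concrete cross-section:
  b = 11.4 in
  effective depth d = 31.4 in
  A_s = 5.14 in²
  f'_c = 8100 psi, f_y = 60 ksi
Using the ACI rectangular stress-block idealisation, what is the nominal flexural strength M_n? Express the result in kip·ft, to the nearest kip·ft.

T = A_s f_y = 5.14 × 60 = 308.4 kips.
a = T/(0.85 f'_c b) = 308.4/(0.85 × 8.1 × 11.4) = 3.929 in.
M_n = T(d − a/2) = 308.4 × (31.4 − 1.9645) = 9077.9 kip·in = 9077.9/12 = 756.49 kip·ft.

M_n ≈ 756 kip·ft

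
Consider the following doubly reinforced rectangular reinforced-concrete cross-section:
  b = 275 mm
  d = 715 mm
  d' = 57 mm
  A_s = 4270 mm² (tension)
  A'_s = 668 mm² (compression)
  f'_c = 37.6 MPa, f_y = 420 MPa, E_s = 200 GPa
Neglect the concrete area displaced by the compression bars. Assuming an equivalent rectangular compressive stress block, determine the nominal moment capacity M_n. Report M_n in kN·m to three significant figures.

M_n ≈ 1140 kN·m

Assume both tension and compression steel yield.
Net tension couple steel: A_s − A'_s = 3602 mm².
a = (A_s − A'_s) f_y / (0.85 f'_c b) = 1512840/(0.85 × 37.6 × 275) = 172.13 mm.
c = a/β₁ = 172.13/0.781 = 220.40 mm; ε'_s = 0.003(c − d')/c = 0.0022 ≥ f_y/E_s = 0.0021, so compression steel does yield.
M_n = (A_s − A'_s) f_y (d − a/2) + A'_s f_y (d − d') = [1512840 × (715 − 86.065) + 280560 × (715 − 57)] × 10⁻⁶ = 951.48 + 184.61 = 1136.09 kN·m.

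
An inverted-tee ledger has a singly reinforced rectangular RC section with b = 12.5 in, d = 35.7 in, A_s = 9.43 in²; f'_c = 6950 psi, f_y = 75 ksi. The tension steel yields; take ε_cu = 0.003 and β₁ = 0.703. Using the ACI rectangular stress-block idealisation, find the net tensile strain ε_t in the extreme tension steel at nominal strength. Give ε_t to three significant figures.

ε_t ≈ 0.00486

a = A_s f_y/(0.85 f'_c b) = 9.578 in.
β₁ = 0.703, so c = a/β₁ = 9.578/0.703 = 13.624 in.
From the linear strain diagram with ε_cu = 0.003: ε_t = 0.003 (d − c)/c = 0.003 × (35.7 − 13.624)/13.624 = 0.00486.
ε_t is between 0.004 and 0.005 — transition zone.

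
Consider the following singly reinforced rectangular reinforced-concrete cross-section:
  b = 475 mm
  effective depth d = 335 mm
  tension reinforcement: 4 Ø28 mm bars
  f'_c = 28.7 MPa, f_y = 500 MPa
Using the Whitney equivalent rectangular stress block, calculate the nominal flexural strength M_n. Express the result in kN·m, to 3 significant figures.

A_s = 4 × 616 = 2464 mm².
T = A_s f_y = 2464 × 500 = 1232000 N = 1232 kN.
From C = T: a = T/(0.85 f'_c b) = 1232000/(0.85 × 28.7 × 475) = 106.32 mm.
M_n = T(d − a/2) = 1232 kN × (335 − 53.16) mm = 347.23 kN·m.

M_n ≈ 347 kN·m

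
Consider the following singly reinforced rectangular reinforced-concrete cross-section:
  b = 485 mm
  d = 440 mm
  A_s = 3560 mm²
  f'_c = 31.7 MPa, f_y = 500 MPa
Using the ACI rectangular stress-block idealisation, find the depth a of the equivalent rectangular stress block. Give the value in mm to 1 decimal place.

a ≈ 136.2 mm

T = A_s f_y = 3560 × 500 = 1780000 N = 1780 kN.
Setting C = 0.85 f'_c a b equal to T: a = 1780000/(0.85 × 31.7 × 485) = 136.2 mm.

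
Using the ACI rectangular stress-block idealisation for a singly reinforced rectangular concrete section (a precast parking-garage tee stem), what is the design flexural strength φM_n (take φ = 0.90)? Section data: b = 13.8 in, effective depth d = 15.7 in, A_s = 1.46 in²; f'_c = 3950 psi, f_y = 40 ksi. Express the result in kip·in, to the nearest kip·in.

T = A_s f_y = 1.46 × 40 = 58.4 kips.
a = T/(0.85 f'_c b) = 58.4/(0.85 × 3.95 × 13.8) = 1.260 in.
M_n = T(d − a/2) = 58.4 × (15.7 − 0.63) = 880.1 kip·in.
φM_n = 0.90 × 880.1 = 792.1 kip·in.

φM_n ≈ 792 kip·in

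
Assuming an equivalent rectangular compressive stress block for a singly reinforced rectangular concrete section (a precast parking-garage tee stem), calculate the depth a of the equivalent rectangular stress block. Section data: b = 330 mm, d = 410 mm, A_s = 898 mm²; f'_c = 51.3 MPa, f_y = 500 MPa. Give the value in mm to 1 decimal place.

a ≈ 31.2 mm

T = A_s f_y = 898 × 500 = 449000 N = 449 kN.
Setting C = 0.85 f'_c a b equal to T: a = 449000/(0.85 × 51.3 × 330) = 31.2 mm.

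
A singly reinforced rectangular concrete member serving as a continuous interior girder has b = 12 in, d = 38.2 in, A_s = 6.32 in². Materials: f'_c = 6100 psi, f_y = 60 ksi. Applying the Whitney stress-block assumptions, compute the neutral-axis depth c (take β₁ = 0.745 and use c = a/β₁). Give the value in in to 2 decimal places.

T = A_s f_y = 6.32 × 60 = 379.2 kips.
a = T/(0.85 f'_c b) = 379.2/(0.85 × 6.1 × 12) = 6.0945 in.
With β₁ = 0.745, c = a/β₁ = 6.0945/0.745 = 8.18 in.

c ≈ 8.18 in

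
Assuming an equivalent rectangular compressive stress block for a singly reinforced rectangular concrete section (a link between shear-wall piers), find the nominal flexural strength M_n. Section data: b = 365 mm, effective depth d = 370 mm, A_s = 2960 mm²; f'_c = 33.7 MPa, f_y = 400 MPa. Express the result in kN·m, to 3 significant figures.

T = A_s f_y = 2960 × 400 = 1184000 N = 1184 kN.
From C = T: a = T/(0.85 f'_c b) = 1184000/(0.85 × 33.7 × 365) = 113.24 mm.
M_n = T(d − a/2) = 1184 kN × (370 − 56.62) mm = 371.04 kN·m.

M_n ≈ 371 kN·m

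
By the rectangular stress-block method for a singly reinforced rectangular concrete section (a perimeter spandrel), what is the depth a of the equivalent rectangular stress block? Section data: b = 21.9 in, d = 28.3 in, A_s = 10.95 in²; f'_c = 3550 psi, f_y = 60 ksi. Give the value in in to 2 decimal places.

a ≈ 9.94 in

T = A_s f_y = 10.95 × 60 = 657 kips.
a = T/(0.85 f'_c b) = 657/(0.85 × 3.55 × 21.9) = 9.94 in.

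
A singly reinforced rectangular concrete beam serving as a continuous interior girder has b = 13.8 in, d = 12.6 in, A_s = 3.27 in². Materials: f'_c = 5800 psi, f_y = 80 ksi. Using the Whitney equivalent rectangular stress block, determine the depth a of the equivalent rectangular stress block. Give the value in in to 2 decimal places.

T = A_s f_y = 3.27 × 80 = 261.6 kips.
a = T/(0.85 f'_c b) = 261.6/(0.85 × 5.8 × 13.8) = 3.85 in.

a ≈ 3.85 in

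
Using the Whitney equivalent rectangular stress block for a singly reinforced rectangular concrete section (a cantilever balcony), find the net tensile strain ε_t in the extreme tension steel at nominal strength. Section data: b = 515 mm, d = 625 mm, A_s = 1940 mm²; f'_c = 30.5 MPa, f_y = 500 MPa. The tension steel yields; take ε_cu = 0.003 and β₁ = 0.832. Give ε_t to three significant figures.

a = A_s f_y/(0.85 f'_c b) = 72.65 mm.
β₁ = 0.832, so c = a/β₁ = 72.65/0.832 = 87.32 mm.
From the linear strain diagram with ε_cu = 0.003: ε_t = 0.003 (d − c)/c = 0.003 × (625 − 87.32)/87.32 = 0.0185.
Since ε_t ≥ 0.005, the section is tension-controlled.

ε_t ≈ 0.0185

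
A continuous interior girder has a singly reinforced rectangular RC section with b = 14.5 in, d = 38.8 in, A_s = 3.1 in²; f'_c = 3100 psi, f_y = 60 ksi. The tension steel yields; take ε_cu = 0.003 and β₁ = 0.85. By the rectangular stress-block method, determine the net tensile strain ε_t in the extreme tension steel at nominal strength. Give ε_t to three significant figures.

ε_t ≈ 0.0173

a = A_s f_y/(0.85 f'_c b) = 4.868 in.
β₁ = 0.85, so c = a/β₁ = 4.868/0.85 = 5.727 in.
From the linear strain diagram with ε_cu = 0.003: ε_t = 0.003 (d − c)/c = 0.003 × (38.8 − 5.727)/5.727 = 0.0173.
Since ε_t ≥ 0.005, the section is tension-controlled.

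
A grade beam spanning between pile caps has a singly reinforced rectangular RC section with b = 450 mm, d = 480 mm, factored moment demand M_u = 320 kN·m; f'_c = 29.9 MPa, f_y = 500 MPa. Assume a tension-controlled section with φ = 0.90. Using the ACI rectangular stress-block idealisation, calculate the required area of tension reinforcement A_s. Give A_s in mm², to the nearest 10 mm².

A_s ≈ 1600 mm²

M_n = M_u/φ = 320/0.90 = 355.556 kN·m.
With M_n = 0.85 f'_c a b (d − a/2), solve the quadratic for a:
a = d − √(d² − 2M_n/(0.85 f'_c b)) = 480 − √(480² − 2 × 355.556×10⁶/(0.85 × 29.9 × 450)) = 69.85 mm.
A_s = 0.85 f'_c a b / f_y = 0.85 × 29.9 × 69.85 × 450 / 500 = 1597.7 mm².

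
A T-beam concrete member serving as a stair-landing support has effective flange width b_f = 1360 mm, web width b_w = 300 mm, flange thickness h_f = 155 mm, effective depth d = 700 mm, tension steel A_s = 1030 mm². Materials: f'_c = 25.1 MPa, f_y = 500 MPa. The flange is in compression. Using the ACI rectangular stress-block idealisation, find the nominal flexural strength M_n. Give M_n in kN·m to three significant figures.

Tension: T = A_s f_y = 1030 × 500 = 515000 N.
Try a within the flange: a = T/(0.85 f'_c b_f) = 515000/(0.85 × 25.1 × 1360) = 17.75 mm.
Since a = 17.75 ≤ h_f = 155 mm, the stress block lies entirely in the flange; analyse as a rectangular beam of width b_f.
M_n = T(d − a/2) = 515000 × (700 − 8.875) = 355.93 × 10⁶ N·mm.
M_n = 355.93 kN·m.

M_n ≈ 356 kN·m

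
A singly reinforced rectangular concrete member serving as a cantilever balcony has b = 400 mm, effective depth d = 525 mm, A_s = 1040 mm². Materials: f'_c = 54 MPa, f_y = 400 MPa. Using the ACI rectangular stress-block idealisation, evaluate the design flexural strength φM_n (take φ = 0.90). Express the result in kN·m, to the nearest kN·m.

T = A_s f_y = 1040 × 400 = 416000 N = 416 kN.
From C = T: a = T/(0.85 f'_c b) = 416000/(0.85 × 54 × 400) = 22.66 mm.
M_n = T(d − a/2) = 416 kN × (525 − 11.33) mm = 213.69 kN·m.
φM_n = 0.90 × 213.69 = 192.32 kN·m.

φM_n ≈ 192 kN·m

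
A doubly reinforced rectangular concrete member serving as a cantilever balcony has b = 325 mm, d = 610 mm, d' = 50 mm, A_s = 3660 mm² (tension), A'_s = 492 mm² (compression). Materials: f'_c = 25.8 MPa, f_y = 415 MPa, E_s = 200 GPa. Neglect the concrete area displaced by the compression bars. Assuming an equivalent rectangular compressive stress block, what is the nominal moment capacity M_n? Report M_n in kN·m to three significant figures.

Assume both tension and compression steel yield.
Net tension couple steel: A_s − A'_s = 3168 mm².
a = (A_s − A'_s) f_y / (0.85 f'_c b) = 1314720/(0.85 × 25.8 × 325) = 184.46 mm.
c = a/β₁ = 184.46/0.85 = 217.01 mm; ε'_s = 0.003(c − d')/c = 0.0023 ≥ f_y/E_s = 0.0021, so compression steel does yield.
M_n = (A_s − A'_s) f_y (d − a/2) + A'_s f_y (d − d') = [1314720 × (610 − 92.23) + 204180 × (610 − 50)] × 10⁻⁶ = 680.72 + 114.34 = 795.06 kN·m.

M_n ≈ 795 kN·m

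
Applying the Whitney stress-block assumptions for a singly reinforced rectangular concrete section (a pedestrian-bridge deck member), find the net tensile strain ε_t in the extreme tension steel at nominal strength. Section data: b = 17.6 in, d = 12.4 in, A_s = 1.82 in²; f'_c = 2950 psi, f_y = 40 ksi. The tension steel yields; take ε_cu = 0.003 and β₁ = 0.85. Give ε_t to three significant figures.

a = A_s f_y/(0.85 f'_c b) = 1.650 in.
β₁ = 0.85, so c = a/β₁ = 1.650/0.85 = 1.941 in.
From the linear strain diagram with ε_cu = 0.003: ε_t = 0.003 (d − c)/c = 0.003 × (12.4 − 1.941)/1.941 = 0.0162.
Since ε_t ≥ 0.005, the section is tension-controlled.

ε_t ≈ 0.0162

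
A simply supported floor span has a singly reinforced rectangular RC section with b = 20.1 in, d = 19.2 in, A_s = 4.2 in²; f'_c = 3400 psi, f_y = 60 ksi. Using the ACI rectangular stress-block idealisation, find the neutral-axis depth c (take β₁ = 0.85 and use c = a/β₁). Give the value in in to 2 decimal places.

T = A_s f_y = 4.2 × 60 = 252 kips.
a = T/(0.85 f'_c b) = 252/(0.85 × 3.4 × 20.1) = 4.3382 in.
With β₁ = 0.85, c = a/β₁ = 4.3382/0.85 = 5.10 in.

c ≈ 5.10 in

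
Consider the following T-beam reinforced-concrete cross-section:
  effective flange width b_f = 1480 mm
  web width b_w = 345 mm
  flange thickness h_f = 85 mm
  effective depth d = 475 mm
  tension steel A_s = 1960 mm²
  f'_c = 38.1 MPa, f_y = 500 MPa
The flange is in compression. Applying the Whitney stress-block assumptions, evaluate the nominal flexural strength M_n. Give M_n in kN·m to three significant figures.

Tension: T = A_s f_y = 1960 × 500 = 980000 N.
Try a within the flange: a = T/(0.85 f'_c b_f) = 980000/(0.85 × 38.1 × 1480) = 20.45 mm.
Since a = 20.45 ≤ h_f = 85 mm, the stress block lies entirely in the flange; analyse as a rectangular beam of width b_f.
M_n = T(d − a/2) = 980000 × (475 − 10.225) = 455.48 × 10⁶ N·mm.
M_n = 455.48 kN·m.

M_n ≈ 455 kN·m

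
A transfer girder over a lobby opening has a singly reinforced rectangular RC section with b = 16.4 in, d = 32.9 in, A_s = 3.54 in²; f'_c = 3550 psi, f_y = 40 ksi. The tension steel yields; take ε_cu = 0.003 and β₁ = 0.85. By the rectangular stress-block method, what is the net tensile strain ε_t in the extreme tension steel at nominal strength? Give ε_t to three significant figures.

a = A_s f_y/(0.85 f'_c b) = 2.861 in.
β₁ = 0.85, so c = a/β₁ = 2.861/0.85 = 3.366 in.
From the linear strain diagram with ε_cu = 0.003: ε_t = 0.003 (d − c)/c = 0.003 × (32.9 − 3.366)/3.366 = 0.0263.
Since ε_t ≥ 0.005, the section is tension-controlled.

ε_t ≈ 0.0263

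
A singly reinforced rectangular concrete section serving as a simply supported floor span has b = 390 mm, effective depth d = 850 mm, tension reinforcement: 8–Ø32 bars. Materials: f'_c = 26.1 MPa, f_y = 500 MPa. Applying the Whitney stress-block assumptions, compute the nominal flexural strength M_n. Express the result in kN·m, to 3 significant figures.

M_n ≈ 2140 kN·m

A_s = 8 × 804 = 6432 mm².
T = A_s f_y = 6432 × 500 = 3216000 N = 3216 kN.
From C = T: a = T/(0.85 f'_c b) = 3216000/(0.85 × 26.1 × 390) = 371.70 mm.
M_n = T(d − a/2) = 3216 kN × (850 − 185.85) mm = 2135.91 kN·m.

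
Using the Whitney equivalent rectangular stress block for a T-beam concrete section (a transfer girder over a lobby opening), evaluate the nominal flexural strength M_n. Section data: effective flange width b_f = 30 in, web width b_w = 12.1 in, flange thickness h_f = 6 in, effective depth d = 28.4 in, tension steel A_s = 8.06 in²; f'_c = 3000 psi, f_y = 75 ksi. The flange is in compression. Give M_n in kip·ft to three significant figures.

Tension: T = A_s f_y = 8.06 × 75 = 604.5 kips.
Try a within the flange: a = T/(0.85 f'_c b_f) = 604.5/(0.85 × 3 × 30) = 7.902 in.
a = 7.902 > h_f = 6 in: the block extends into the web. Split into flange-overhang and web parts.
C_f = 0.85 f'_c (b_f − b_w) h_f = 0.85 × 3 × (30 − 12.1) × 6 = 273.9 kips.
Remaining web compression depth: a_w = (T − C_f)/(0.85 f'_c b_w) = (604.5 − 273.9)/(0.85 × 3 × 12.1) = 10.715 in.
M_n = C_f(d − h_f/2) + (T − C_f)(d − a_w/2) = 273.9 × (28.4 − 3) + 330.6 × (28.4 − 5.3575) = 6957.1 + 7617.9 = 14575.0 kip·in.
M_n = 14575.0/12 = 1214.58 kip·ft.

M_n ≈ 1210 kip·ft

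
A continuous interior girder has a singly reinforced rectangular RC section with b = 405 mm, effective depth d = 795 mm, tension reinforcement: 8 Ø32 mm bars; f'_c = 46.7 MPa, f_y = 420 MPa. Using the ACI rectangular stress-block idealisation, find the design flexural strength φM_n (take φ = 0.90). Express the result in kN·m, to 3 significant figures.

φM_n ≈ 1730 kN·m

A_s = 8 × 804 = 6432 mm².
T = A_s f_y = 6432 × 420 = 2701440 N = 2701.44 kN.
From C = T: a = T/(0.85 f'_c b) = 2701440/(0.85 × 46.7 × 405) = 168.04 mm.
M_n = T(d − a/2) = 2701.44 kN × (795 − 84.02) mm = 1920.67 kN·m.
φM_n = 0.90 × 1920.67 = 1728.60 kN·m.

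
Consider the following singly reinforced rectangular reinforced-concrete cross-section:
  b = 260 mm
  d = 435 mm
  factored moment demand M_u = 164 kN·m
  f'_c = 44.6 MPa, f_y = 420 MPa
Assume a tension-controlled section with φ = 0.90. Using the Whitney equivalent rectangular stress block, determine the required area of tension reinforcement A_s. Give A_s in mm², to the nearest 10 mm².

A_s ≈ 1050 mm²

M_n = M_u/φ = 164/0.90 = 182.222 kN·m.
With M_n = 0.85 f'_c a b (d − a/2), solve the quadratic for a:
a = d − √(d² − 2M_n/(0.85 f'_c b)) = 435 − √(435² − 2 × 182.222×10⁶/(0.85 × 44.6 × 260)) = 44.81 mm.
A_s = 0.85 f'_c a b / f_y = 0.85 × 44.6 × 44.81 × 260 / 420 = 1051.6 mm².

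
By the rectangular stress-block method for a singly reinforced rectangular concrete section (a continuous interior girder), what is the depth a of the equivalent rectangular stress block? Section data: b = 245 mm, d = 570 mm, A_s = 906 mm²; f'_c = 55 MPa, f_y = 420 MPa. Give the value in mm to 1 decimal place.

T = A_s f_y = 906 × 420 = 380520 N = 380.52 kN.
Setting C = 0.85 f'_c a b equal to T: a = 380520/(0.85 × 55 × 245) = 33.2 mm.

a ≈ 33.2 mm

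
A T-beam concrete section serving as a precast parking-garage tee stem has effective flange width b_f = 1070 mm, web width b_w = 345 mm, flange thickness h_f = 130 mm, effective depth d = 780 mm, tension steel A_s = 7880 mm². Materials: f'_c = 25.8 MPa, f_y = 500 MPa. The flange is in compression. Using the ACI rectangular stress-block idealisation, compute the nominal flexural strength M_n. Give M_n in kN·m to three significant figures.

Tension: T = A_s f_y = 7880 × 500 = 3940000 N.
Try a within the flange: a = T/(0.85 f'_c b_f) = 3940000/(0.85 × 25.8 × 1070) = 167.91 mm.
a = 167.91 > h_f = 130 mm: the block extends into the web. Split into flange-overhang and web parts.
C_f = 0.85 f'_c (b_f − b_w) h_f = 0.85 × 25.8 × (1070 − 345) × 130 = 2066903 N.
Remaining web compression depth: a_w = (T − C_f)/(0.85 f'_c b_w) = (3940000 − 2066903)/(0.85 × 25.8 × 345) = 247.57 mm.
M_n = C_f(d − h_f/2) + (T − C_f)(d − a_w/2) = 2066903 × (780 − 65) + 1873097 × (780 − 123.785) = 1477.84 + 1229.15 = 2706.99 × 10⁶ N·mm.
M_n = 2706.99 kN·m.

M_n ≈ 2710 kN·m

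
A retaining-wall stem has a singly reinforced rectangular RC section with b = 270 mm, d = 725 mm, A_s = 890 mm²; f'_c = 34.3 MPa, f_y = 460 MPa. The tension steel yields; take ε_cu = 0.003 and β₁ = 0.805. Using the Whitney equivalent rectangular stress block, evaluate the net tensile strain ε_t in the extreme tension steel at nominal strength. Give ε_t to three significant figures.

a = A_s f_y/(0.85 f'_c b) = 52.01 mm.
β₁ = 0.805, so c = a/β₁ = 52.01/0.805 = 64.61 mm.
From the linear strain diagram with ε_cu = 0.003: ε_t = 0.003 (d − c)/c = 0.003 × (725 − 64.61)/64.61 = 0.0307.
Since ε_t ≥ 0.005, the section is tension-controlled.

ε_t ≈ 0.0307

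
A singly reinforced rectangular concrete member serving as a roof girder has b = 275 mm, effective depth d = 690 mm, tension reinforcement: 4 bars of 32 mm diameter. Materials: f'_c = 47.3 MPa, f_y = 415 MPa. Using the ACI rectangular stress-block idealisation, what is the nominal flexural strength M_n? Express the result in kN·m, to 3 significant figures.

A_s = 4 × 804 = 3216 mm².
T = A_s f_y = 3216 × 415 = 1334640 N = 1334.64 kN.
From C = T: a = T/(0.85 f'_c b) = 1334640/(0.85 × 47.3 × 275) = 120.71 mm.
M_n = T(d − a/2) = 1334.64 kN × (690 − 60.355) mm = 840.35 kN·m.

M_n ≈ 840 kN·m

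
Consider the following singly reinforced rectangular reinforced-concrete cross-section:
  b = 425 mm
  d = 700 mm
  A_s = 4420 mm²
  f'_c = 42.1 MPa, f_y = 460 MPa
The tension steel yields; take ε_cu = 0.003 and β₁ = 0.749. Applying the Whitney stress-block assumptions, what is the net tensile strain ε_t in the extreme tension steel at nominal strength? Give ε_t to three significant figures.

a = A_s f_y/(0.85 f'_c b) = 133.69 mm.
β₁ = 0.749, so c = a/β₁ = 133.69/0.749 = 178.49 mm.
From the linear strain diagram with ε_cu = 0.003: ε_t = 0.003 (d − c)/c = 0.003 × (700 − 178.49)/178.49 = 0.00877.
Since ε_t ≥ 0.005, the section is tension-controlled.

ε_t ≈ 0.00877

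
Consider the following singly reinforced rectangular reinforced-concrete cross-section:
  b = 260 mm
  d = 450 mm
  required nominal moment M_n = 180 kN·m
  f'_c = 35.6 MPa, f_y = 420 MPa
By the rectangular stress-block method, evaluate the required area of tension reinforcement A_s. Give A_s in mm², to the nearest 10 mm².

A_s ≈ 1010 mm²

With M_n = 0.85 f'_c a b (d − a/2), solve the quadratic for a:
a = d − √(d² − 2M_n/(0.85 f'_c b)) = 450 − √(450² − 2 × 180×10⁶/(0.85 × 35.6 × 260)) = 54.09 mm.
A_s = 0.85 f'_c a b / f_y = 0.85 × 35.6 × 54.09 × 260 / 420 = 1013.2 mm².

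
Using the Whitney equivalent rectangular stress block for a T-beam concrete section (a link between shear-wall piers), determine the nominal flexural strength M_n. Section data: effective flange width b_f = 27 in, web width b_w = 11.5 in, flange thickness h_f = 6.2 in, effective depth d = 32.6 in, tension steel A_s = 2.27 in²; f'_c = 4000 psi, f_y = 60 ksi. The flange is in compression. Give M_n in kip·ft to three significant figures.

M_n ≈ 362 kip·ft

Tension: T = A_s f_y = 2.27 × 60 = 136.2 kips.
Try a within the flange: a = T/(0.85 f'_c b_f) = 136.2/(0.85 × 4 × 27) = 1.484 in.
Since a = 1.484 ≤ h_f = 6.2 in, the stress block lies entirely in the flange; analyse as a rectangular beam of width b_f.
M_n = T(d − a/2) = 136.2 × (32.6 − 0.742) = 4339.1 kip·in.
M_n = 4339.1/12 = 361.59 kip·ft.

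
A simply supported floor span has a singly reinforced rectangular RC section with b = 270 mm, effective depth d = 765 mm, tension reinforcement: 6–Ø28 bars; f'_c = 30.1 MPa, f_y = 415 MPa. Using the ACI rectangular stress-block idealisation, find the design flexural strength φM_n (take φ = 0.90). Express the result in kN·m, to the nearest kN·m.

A_s = 6 × 616 = 3696 mm².
T = A_s f_y = 3696 × 415 = 1533840 N = 1533.84 kN.
From C = T: a = T/(0.85 f'_c b) = 1533840/(0.85 × 30.1 × 270) = 222.04 mm.
M_n = T(d − a/2) = 1533.84 kN × (765 − 111.02) mm = 1003.10 kN·m.
φM_n = 0.90 × 1003.10 = 902.79 kN·m.

φM_n ≈ 903 kN·m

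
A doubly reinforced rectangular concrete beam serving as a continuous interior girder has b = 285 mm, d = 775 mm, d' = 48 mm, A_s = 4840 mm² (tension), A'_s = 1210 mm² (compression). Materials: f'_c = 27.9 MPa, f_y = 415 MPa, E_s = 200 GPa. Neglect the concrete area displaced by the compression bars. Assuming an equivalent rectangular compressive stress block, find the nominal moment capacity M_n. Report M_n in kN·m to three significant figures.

Assume both tension and compression steel yield.
Net tension couple steel: A_s − A'_s = 3630 mm².
a = (A_s − A'_s) f_y / (0.85 f'_c b) = 1506450/(0.85 × 27.9 × 285) = 222.89 mm.
c = a/β₁ = 222.89/0.85 = 262.22 mm; ε'_s = 0.003(c − d')/c = 0.0025 ≥ f_y/E_s = 0.0021, so compression steel does yield.
M_n = (A_s − A'_s) f_y (d − a/2) + A'_s f_y (d − d') = [1506450 × (775 − 111.445) + 502150 × (775 − 48)] × 10⁻⁶ = 999.61 + 365.06 = 1364.67 kN·m.

M_n ≈ 1360 kN·m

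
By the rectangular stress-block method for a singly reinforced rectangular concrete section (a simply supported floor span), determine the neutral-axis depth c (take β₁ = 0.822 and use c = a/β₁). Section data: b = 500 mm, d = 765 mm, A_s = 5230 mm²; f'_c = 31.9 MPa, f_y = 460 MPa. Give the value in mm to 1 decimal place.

c ≈ 215.9 mm

T = A_s f_y = 5230 × 460 = 2405800 N = 2405.8 kN.
Setting C = 0.85 f'_c a b equal to T: a = 2405800/(0.85 × 31.9 × 500) = 177.452 mm.
With β₁ = 0.822, c = a/β₁ = 177.452/0.822 = 215.9 mm.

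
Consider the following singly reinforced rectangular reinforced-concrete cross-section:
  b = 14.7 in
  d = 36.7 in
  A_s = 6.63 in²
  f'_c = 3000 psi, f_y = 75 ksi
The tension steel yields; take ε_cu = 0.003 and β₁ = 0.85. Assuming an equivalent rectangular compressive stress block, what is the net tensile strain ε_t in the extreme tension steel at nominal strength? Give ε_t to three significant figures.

a = A_s f_y/(0.85 f'_c b) = 13.265 in.
β₁ = 0.85, so c = a/β₁ = 13.265/0.85 = 15.606 in.
From the linear strain diagram with ε_cu = 0.003: ε_t = 0.003 (d − c)/c = 0.003 × (36.7 − 15.606)/15.606 = 0.00405.
ε_t is between 0.004 and 0.005 — transition zone.

ε_t ≈ 0.00405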